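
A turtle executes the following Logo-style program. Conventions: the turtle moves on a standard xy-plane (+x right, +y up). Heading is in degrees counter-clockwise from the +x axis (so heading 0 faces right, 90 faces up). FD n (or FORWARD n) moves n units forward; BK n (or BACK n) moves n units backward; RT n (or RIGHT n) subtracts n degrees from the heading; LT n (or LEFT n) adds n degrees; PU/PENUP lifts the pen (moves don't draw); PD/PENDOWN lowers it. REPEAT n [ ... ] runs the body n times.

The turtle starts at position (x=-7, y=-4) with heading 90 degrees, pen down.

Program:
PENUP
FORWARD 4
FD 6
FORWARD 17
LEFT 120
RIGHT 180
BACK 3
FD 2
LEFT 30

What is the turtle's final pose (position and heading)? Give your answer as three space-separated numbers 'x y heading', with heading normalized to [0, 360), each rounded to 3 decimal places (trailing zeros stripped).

Answer: -7.866 22.5 60

Derivation:
Executing turtle program step by step:
Start: pos=(-7,-4), heading=90, pen down
PU: pen up
FD 4: (-7,-4) -> (-7,0) [heading=90, move]
FD 6: (-7,0) -> (-7,6) [heading=90, move]
FD 17: (-7,6) -> (-7,23) [heading=90, move]
LT 120: heading 90 -> 210
RT 180: heading 210 -> 30
BK 3: (-7,23) -> (-9.598,21.5) [heading=30, move]
FD 2: (-9.598,21.5) -> (-7.866,22.5) [heading=30, move]
LT 30: heading 30 -> 60
Final: pos=(-7.866,22.5), heading=60, 0 segment(s) drawn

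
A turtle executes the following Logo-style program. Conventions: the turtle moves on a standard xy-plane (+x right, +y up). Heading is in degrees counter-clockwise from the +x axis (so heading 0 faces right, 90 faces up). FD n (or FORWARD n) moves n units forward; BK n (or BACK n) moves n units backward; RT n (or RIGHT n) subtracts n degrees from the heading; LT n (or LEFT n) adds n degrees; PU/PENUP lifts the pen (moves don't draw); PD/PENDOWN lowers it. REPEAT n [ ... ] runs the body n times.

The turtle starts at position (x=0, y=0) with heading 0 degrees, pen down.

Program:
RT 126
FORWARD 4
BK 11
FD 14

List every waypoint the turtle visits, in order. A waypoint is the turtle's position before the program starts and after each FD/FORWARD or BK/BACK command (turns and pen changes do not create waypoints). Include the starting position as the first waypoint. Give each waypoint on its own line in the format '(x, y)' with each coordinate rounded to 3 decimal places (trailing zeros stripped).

Answer: (0, 0)
(-2.351, -3.236)
(4.114, 5.663)
(-4.114, -5.663)

Derivation:
Executing turtle program step by step:
Start: pos=(0,0), heading=0, pen down
RT 126: heading 0 -> 234
FD 4: (0,0) -> (-2.351,-3.236) [heading=234, draw]
BK 11: (-2.351,-3.236) -> (4.114,5.663) [heading=234, draw]
FD 14: (4.114,5.663) -> (-4.114,-5.663) [heading=234, draw]
Final: pos=(-4.114,-5.663), heading=234, 3 segment(s) drawn
Waypoints (4 total):
(0, 0)
(-2.351, -3.236)
(4.114, 5.663)
(-4.114, -5.663)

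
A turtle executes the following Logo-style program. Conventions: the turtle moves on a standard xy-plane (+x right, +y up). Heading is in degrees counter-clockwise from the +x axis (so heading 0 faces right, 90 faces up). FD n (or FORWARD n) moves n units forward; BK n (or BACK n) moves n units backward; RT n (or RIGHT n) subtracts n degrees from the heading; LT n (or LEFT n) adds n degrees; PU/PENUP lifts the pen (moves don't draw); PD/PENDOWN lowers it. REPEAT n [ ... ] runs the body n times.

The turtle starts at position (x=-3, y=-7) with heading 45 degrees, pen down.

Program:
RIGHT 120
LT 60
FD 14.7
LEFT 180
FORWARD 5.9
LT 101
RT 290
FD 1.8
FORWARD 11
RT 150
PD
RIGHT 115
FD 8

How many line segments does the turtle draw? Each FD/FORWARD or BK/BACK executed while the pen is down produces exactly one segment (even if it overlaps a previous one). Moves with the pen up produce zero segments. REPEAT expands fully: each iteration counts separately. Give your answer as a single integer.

Executing turtle program step by step:
Start: pos=(-3,-7), heading=45, pen down
RT 120: heading 45 -> 285
LT 60: heading 285 -> 345
FD 14.7: (-3,-7) -> (11.199,-10.805) [heading=345, draw]
LT 180: heading 345 -> 165
FD 5.9: (11.199,-10.805) -> (5.5,-9.278) [heading=165, draw]
LT 101: heading 165 -> 266
RT 290: heading 266 -> 336
FD 1.8: (5.5,-9.278) -> (7.145,-10.01) [heading=336, draw]
FD 11: (7.145,-10.01) -> (17.194,-14.484) [heading=336, draw]
RT 150: heading 336 -> 186
PD: pen down
RT 115: heading 186 -> 71
FD 8: (17.194,-14.484) -> (19.798,-6.92) [heading=71, draw]
Final: pos=(19.798,-6.92), heading=71, 5 segment(s) drawn
Segments drawn: 5

Answer: 5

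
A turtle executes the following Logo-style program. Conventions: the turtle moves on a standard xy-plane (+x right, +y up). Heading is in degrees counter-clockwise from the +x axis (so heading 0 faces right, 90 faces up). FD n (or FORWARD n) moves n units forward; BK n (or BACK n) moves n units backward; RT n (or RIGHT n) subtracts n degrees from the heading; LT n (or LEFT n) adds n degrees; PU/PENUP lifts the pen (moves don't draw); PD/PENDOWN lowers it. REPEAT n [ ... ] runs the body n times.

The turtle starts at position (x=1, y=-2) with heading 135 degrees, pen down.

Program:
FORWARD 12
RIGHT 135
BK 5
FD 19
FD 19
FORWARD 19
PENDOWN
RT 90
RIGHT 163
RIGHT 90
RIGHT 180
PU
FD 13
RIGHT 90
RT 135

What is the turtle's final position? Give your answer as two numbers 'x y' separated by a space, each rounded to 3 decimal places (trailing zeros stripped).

Answer: 32.083 2.684

Derivation:
Executing turtle program step by step:
Start: pos=(1,-2), heading=135, pen down
FD 12: (1,-2) -> (-7.485,6.485) [heading=135, draw]
RT 135: heading 135 -> 0
BK 5: (-7.485,6.485) -> (-12.485,6.485) [heading=0, draw]
FD 19: (-12.485,6.485) -> (6.515,6.485) [heading=0, draw]
FD 19: (6.515,6.485) -> (25.515,6.485) [heading=0, draw]
FD 19: (25.515,6.485) -> (44.515,6.485) [heading=0, draw]
PD: pen down
RT 90: heading 0 -> 270
RT 163: heading 270 -> 107
RT 90: heading 107 -> 17
RT 180: heading 17 -> 197
PU: pen up
FD 13: (44.515,6.485) -> (32.083,2.684) [heading=197, move]
RT 90: heading 197 -> 107
RT 135: heading 107 -> 332
Final: pos=(32.083,2.684), heading=332, 5 segment(s) drawn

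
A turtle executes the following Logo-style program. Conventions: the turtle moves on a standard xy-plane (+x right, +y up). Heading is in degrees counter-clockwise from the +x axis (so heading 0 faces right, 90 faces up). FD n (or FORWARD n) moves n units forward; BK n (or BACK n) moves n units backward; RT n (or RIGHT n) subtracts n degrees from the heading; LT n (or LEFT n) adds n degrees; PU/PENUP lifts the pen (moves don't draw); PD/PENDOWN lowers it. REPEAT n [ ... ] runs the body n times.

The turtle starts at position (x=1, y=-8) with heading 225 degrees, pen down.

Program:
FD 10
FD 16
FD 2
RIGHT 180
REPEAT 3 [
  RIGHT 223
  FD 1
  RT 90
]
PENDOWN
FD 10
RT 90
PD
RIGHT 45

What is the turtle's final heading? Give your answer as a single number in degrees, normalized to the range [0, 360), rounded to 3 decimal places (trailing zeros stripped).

Answer: 51

Derivation:
Executing turtle program step by step:
Start: pos=(1,-8), heading=225, pen down
FD 10: (1,-8) -> (-6.071,-15.071) [heading=225, draw]
FD 16: (-6.071,-15.071) -> (-17.385,-26.385) [heading=225, draw]
FD 2: (-17.385,-26.385) -> (-18.799,-27.799) [heading=225, draw]
RT 180: heading 225 -> 45
REPEAT 3 [
  -- iteration 1/3 --
  RT 223: heading 45 -> 182
  FD 1: (-18.799,-27.799) -> (-19.798,-27.834) [heading=182, draw]
  RT 90: heading 182 -> 92
  -- iteration 2/3 --
  RT 223: heading 92 -> 229
  FD 1: (-19.798,-27.834) -> (-20.454,-28.589) [heading=229, draw]
  RT 90: heading 229 -> 139
  -- iteration 3/3 --
  RT 223: heading 139 -> 276
  FD 1: (-20.454,-28.589) -> (-20.35,-29.583) [heading=276, draw]
  RT 90: heading 276 -> 186
]
PD: pen down
FD 10: (-20.35,-29.583) -> (-30.295,-30.628) [heading=186, draw]
RT 90: heading 186 -> 96
PD: pen down
RT 45: heading 96 -> 51
Final: pos=(-30.295,-30.628), heading=51, 7 segment(s) drawn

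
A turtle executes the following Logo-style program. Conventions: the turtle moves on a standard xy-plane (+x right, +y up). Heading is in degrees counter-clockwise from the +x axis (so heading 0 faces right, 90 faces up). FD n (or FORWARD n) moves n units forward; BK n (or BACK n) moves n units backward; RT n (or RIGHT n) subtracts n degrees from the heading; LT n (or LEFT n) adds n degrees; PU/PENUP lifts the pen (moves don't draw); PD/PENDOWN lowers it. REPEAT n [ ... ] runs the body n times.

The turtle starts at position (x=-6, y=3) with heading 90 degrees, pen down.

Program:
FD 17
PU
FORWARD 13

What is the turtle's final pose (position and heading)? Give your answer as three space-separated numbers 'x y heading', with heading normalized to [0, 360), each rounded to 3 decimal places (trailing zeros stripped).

Answer: -6 33 90

Derivation:
Executing turtle program step by step:
Start: pos=(-6,3), heading=90, pen down
FD 17: (-6,3) -> (-6,20) [heading=90, draw]
PU: pen up
FD 13: (-6,20) -> (-6,33) [heading=90, move]
Final: pos=(-6,33), heading=90, 1 segment(s) drawn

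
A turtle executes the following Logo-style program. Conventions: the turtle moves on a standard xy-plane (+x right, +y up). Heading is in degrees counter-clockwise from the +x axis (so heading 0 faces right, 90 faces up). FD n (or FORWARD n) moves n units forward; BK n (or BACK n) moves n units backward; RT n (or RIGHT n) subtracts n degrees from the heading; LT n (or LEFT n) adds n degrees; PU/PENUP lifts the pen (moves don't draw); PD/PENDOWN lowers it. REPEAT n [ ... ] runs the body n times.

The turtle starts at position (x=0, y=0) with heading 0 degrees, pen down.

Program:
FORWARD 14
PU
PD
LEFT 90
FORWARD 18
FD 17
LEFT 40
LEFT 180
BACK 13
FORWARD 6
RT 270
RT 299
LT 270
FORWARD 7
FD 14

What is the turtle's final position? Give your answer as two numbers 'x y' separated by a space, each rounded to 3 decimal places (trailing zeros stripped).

Answer: 30.115 44.369

Derivation:
Executing turtle program step by step:
Start: pos=(0,0), heading=0, pen down
FD 14: (0,0) -> (14,0) [heading=0, draw]
PU: pen up
PD: pen down
LT 90: heading 0 -> 90
FD 18: (14,0) -> (14,18) [heading=90, draw]
FD 17: (14,18) -> (14,35) [heading=90, draw]
LT 40: heading 90 -> 130
LT 180: heading 130 -> 310
BK 13: (14,35) -> (5.644,44.959) [heading=310, draw]
FD 6: (5.644,44.959) -> (9.5,40.362) [heading=310, draw]
RT 270: heading 310 -> 40
RT 299: heading 40 -> 101
LT 270: heading 101 -> 11
FD 7: (9.5,40.362) -> (16.372,41.698) [heading=11, draw]
FD 14: (16.372,41.698) -> (30.115,44.369) [heading=11, draw]
Final: pos=(30.115,44.369), heading=11, 7 segment(s) drawn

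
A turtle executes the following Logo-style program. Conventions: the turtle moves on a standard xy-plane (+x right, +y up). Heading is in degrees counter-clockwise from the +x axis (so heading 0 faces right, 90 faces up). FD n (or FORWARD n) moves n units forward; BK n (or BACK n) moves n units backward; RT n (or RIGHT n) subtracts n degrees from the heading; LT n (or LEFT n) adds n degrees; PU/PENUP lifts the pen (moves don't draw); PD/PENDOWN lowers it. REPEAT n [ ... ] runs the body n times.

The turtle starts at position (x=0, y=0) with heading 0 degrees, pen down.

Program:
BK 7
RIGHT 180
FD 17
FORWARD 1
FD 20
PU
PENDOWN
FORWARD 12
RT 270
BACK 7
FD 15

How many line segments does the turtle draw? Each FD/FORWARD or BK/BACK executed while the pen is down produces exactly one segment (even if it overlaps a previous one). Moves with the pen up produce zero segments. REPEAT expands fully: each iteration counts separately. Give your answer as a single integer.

Answer: 7

Derivation:
Executing turtle program step by step:
Start: pos=(0,0), heading=0, pen down
BK 7: (0,0) -> (-7,0) [heading=0, draw]
RT 180: heading 0 -> 180
FD 17: (-7,0) -> (-24,0) [heading=180, draw]
FD 1: (-24,0) -> (-25,0) [heading=180, draw]
FD 20: (-25,0) -> (-45,0) [heading=180, draw]
PU: pen up
PD: pen down
FD 12: (-45,0) -> (-57,0) [heading=180, draw]
RT 270: heading 180 -> 270
BK 7: (-57,0) -> (-57,7) [heading=270, draw]
FD 15: (-57,7) -> (-57,-8) [heading=270, draw]
Final: pos=(-57,-8), heading=270, 7 segment(s) drawn
Segments drawn: 7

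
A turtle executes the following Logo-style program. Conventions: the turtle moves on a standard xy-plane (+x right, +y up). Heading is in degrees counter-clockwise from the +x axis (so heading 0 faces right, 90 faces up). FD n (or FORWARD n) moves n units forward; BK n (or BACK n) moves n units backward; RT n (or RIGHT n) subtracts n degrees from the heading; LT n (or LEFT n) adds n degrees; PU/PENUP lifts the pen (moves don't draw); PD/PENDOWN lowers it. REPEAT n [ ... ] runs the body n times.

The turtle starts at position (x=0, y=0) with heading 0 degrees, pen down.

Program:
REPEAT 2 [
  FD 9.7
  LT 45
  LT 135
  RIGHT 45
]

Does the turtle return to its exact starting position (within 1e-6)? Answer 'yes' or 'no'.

Answer: no

Derivation:
Executing turtle program step by step:
Start: pos=(0,0), heading=0, pen down
REPEAT 2 [
  -- iteration 1/2 --
  FD 9.7: (0,0) -> (9.7,0) [heading=0, draw]
  LT 45: heading 0 -> 45
  LT 135: heading 45 -> 180
  RT 45: heading 180 -> 135
  -- iteration 2/2 --
  FD 9.7: (9.7,0) -> (2.841,6.859) [heading=135, draw]
  LT 45: heading 135 -> 180
  LT 135: heading 180 -> 315
  RT 45: heading 315 -> 270
]
Final: pos=(2.841,6.859), heading=270, 2 segment(s) drawn

Start position: (0, 0)
Final position: (2.841, 6.859)
Distance = 7.424; >= 1e-6 -> NOT closed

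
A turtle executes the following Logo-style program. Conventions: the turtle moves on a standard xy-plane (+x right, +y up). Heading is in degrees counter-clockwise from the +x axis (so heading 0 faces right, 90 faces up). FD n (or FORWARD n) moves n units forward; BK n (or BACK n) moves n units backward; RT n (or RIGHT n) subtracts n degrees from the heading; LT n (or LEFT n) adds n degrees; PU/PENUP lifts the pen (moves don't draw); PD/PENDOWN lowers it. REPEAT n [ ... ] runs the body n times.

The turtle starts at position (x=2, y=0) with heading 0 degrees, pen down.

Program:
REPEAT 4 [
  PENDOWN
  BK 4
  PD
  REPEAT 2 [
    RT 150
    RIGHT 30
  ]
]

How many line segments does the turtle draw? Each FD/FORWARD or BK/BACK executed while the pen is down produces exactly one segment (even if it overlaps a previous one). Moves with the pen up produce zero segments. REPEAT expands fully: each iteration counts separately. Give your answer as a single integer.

Executing turtle program step by step:
Start: pos=(2,0), heading=0, pen down
REPEAT 4 [
  -- iteration 1/4 --
  PD: pen down
  BK 4: (2,0) -> (-2,0) [heading=0, draw]
  PD: pen down
  REPEAT 2 [
    -- iteration 1/2 --
    RT 150: heading 0 -> 210
    RT 30: heading 210 -> 180
    -- iteration 2/2 --
    RT 150: heading 180 -> 30
    RT 30: heading 30 -> 0
  ]
  -- iteration 2/4 --
  PD: pen down
  BK 4: (-2,0) -> (-6,0) [heading=0, draw]
  PD: pen down
  REPEAT 2 [
    -- iteration 1/2 --
    RT 150: heading 0 -> 210
    RT 30: heading 210 -> 180
    -- iteration 2/2 --
    RT 150: heading 180 -> 30
    RT 30: heading 30 -> 0
  ]
  -- iteration 3/4 --
  PD: pen down
  BK 4: (-6,0) -> (-10,0) [heading=0, draw]
  PD: pen down
  REPEAT 2 [
    -- iteration 1/2 --
    RT 150: heading 0 -> 210
    RT 30: heading 210 -> 180
    -- iteration 2/2 --
    RT 150: heading 180 -> 30
    RT 30: heading 30 -> 0
  ]
  -- iteration 4/4 --
  PD: pen down
  BK 4: (-10,0) -> (-14,0) [heading=0, draw]
  PD: pen down
  REPEAT 2 [
    -- iteration 1/2 --
    RT 150: heading 0 -> 210
    RT 30: heading 210 -> 180
    -- iteration 2/2 --
    RT 150: heading 180 -> 30
    RT 30: heading 30 -> 0
  ]
]
Final: pos=(-14,0), heading=0, 4 segment(s) drawn
Segments drawn: 4

Answer: 4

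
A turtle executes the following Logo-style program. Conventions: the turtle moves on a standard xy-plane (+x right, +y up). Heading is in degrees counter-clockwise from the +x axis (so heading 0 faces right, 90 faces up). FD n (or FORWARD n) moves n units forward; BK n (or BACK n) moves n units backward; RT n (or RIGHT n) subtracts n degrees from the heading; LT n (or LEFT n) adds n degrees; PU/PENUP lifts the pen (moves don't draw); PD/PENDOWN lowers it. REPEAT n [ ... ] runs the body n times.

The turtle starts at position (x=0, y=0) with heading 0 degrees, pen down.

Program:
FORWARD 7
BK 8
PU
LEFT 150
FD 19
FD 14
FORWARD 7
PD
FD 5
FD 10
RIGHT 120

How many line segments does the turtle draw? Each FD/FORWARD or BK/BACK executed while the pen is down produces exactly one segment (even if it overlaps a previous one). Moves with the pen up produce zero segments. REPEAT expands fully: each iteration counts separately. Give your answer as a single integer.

Answer: 4

Derivation:
Executing turtle program step by step:
Start: pos=(0,0), heading=0, pen down
FD 7: (0,0) -> (7,0) [heading=0, draw]
BK 8: (7,0) -> (-1,0) [heading=0, draw]
PU: pen up
LT 150: heading 0 -> 150
FD 19: (-1,0) -> (-17.454,9.5) [heading=150, move]
FD 14: (-17.454,9.5) -> (-29.579,16.5) [heading=150, move]
FD 7: (-29.579,16.5) -> (-35.641,20) [heading=150, move]
PD: pen down
FD 5: (-35.641,20) -> (-39.971,22.5) [heading=150, draw]
FD 10: (-39.971,22.5) -> (-48.631,27.5) [heading=150, draw]
RT 120: heading 150 -> 30
Final: pos=(-48.631,27.5), heading=30, 4 segment(s) drawn
Segments drawn: 4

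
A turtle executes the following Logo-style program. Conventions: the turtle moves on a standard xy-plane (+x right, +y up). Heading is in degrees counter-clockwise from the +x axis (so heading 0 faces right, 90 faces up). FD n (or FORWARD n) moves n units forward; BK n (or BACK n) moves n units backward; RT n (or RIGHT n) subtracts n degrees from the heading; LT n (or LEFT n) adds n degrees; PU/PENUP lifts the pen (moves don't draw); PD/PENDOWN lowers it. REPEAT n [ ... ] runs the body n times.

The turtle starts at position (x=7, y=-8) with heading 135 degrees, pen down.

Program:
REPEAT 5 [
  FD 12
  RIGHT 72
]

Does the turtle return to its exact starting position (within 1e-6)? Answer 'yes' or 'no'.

Executing turtle program step by step:
Start: pos=(7,-8), heading=135, pen down
REPEAT 5 [
  -- iteration 1/5 --
  FD 12: (7,-8) -> (-1.485,0.485) [heading=135, draw]
  RT 72: heading 135 -> 63
  -- iteration 2/5 --
  FD 12: (-1.485,0.485) -> (3.963,11.177) [heading=63, draw]
  RT 72: heading 63 -> 351
  -- iteration 3/5 --
  FD 12: (3.963,11.177) -> (15.815,9.3) [heading=351, draw]
  RT 72: heading 351 -> 279
  -- iteration 4/5 --
  FD 12: (15.815,9.3) -> (17.692,-2.552) [heading=279, draw]
  RT 72: heading 279 -> 207
  -- iteration 5/5 --
  FD 12: (17.692,-2.552) -> (7,-8) [heading=207, draw]
  RT 72: heading 207 -> 135
]
Final: pos=(7,-8), heading=135, 5 segment(s) drawn

Start position: (7, -8)
Final position: (7, -8)
Distance = 0; < 1e-6 -> CLOSED

Answer: yes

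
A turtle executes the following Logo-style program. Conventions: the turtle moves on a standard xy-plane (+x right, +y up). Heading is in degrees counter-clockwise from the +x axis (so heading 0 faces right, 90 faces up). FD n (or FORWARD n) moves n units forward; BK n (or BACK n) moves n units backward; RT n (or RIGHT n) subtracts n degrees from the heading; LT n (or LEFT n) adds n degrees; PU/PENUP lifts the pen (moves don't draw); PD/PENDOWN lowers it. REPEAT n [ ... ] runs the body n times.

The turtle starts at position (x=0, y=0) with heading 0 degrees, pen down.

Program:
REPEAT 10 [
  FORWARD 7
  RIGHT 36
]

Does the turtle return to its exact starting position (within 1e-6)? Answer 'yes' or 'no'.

Answer: yes

Derivation:
Executing turtle program step by step:
Start: pos=(0,0), heading=0, pen down
REPEAT 10 [
  -- iteration 1/10 --
  FD 7: (0,0) -> (7,0) [heading=0, draw]
  RT 36: heading 0 -> 324
  -- iteration 2/10 --
  FD 7: (7,0) -> (12.663,-4.114) [heading=324, draw]
  RT 36: heading 324 -> 288
  -- iteration 3/10 --
  FD 7: (12.663,-4.114) -> (14.826,-10.772) [heading=288, draw]
  RT 36: heading 288 -> 252
  -- iteration 4/10 --
  FD 7: (14.826,-10.772) -> (12.663,-17.429) [heading=252, draw]
  RT 36: heading 252 -> 216
  -- iteration 5/10 --
  FD 7: (12.663,-17.429) -> (7,-21.544) [heading=216, draw]
  RT 36: heading 216 -> 180
  -- iteration 6/10 --
  FD 7: (7,-21.544) -> (0,-21.544) [heading=180, draw]
  RT 36: heading 180 -> 144
  -- iteration 7/10 --
  FD 7: (0,-21.544) -> (-5.663,-17.429) [heading=144, draw]
  RT 36: heading 144 -> 108
  -- iteration 8/10 --
  FD 7: (-5.663,-17.429) -> (-7.826,-10.772) [heading=108, draw]
  RT 36: heading 108 -> 72
  -- iteration 9/10 --
  FD 7: (-7.826,-10.772) -> (-5.663,-4.114) [heading=72, draw]
  RT 36: heading 72 -> 36
  -- iteration 10/10 --
  FD 7: (-5.663,-4.114) -> (0,0) [heading=36, draw]
  RT 36: heading 36 -> 0
]
Final: pos=(0,0), heading=0, 10 segment(s) drawn

Start position: (0, 0)
Final position: (0, 0)
Distance = 0; < 1e-6 -> CLOSED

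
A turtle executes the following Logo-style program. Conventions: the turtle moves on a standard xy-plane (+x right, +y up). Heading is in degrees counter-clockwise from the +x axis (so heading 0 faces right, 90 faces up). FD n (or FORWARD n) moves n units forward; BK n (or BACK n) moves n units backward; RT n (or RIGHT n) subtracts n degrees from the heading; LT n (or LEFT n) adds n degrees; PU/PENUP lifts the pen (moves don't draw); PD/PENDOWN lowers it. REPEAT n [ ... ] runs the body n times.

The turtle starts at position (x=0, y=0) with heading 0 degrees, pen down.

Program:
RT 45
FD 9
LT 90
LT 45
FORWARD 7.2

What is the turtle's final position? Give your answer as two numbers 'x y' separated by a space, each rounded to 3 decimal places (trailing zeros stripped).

Answer: 6.364 0.836

Derivation:
Executing turtle program step by step:
Start: pos=(0,0), heading=0, pen down
RT 45: heading 0 -> 315
FD 9: (0,0) -> (6.364,-6.364) [heading=315, draw]
LT 90: heading 315 -> 45
LT 45: heading 45 -> 90
FD 7.2: (6.364,-6.364) -> (6.364,0.836) [heading=90, draw]
Final: pos=(6.364,0.836), heading=90, 2 segment(s) drawn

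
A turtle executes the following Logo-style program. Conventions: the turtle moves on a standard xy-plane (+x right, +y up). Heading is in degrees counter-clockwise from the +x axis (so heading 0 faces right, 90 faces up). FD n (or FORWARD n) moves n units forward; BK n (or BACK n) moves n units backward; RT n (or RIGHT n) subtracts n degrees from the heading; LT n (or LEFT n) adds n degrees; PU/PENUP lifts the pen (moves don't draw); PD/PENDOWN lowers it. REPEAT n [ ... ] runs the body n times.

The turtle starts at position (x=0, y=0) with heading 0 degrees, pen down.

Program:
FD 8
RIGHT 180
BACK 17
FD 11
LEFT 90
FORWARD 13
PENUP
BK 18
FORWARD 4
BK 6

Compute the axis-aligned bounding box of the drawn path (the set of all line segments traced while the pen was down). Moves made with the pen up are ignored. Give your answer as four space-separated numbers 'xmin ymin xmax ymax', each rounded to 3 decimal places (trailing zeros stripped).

Answer: 0 -13 25 0

Derivation:
Executing turtle program step by step:
Start: pos=(0,0), heading=0, pen down
FD 8: (0,0) -> (8,0) [heading=0, draw]
RT 180: heading 0 -> 180
BK 17: (8,0) -> (25,0) [heading=180, draw]
FD 11: (25,0) -> (14,0) [heading=180, draw]
LT 90: heading 180 -> 270
FD 13: (14,0) -> (14,-13) [heading=270, draw]
PU: pen up
BK 18: (14,-13) -> (14,5) [heading=270, move]
FD 4: (14,5) -> (14,1) [heading=270, move]
BK 6: (14,1) -> (14,7) [heading=270, move]
Final: pos=(14,7), heading=270, 4 segment(s) drawn

Segment endpoints: x in {0, 8, 14, 25}, y in {-13, 0, 0, 0}
xmin=0, ymin=-13, xmax=25, ymax=0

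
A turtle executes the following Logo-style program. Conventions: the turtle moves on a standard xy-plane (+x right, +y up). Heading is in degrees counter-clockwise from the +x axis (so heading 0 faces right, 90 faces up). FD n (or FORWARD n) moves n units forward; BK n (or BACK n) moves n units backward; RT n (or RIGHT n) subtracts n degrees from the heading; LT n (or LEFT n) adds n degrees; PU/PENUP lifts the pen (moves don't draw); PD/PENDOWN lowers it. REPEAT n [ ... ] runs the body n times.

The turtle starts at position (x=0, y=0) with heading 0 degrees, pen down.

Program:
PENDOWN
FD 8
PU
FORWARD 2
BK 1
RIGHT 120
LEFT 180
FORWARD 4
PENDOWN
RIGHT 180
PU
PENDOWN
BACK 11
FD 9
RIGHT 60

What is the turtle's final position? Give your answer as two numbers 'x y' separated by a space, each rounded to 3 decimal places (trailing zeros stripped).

Answer: 12 5.196

Derivation:
Executing turtle program step by step:
Start: pos=(0,0), heading=0, pen down
PD: pen down
FD 8: (0,0) -> (8,0) [heading=0, draw]
PU: pen up
FD 2: (8,0) -> (10,0) [heading=0, move]
BK 1: (10,0) -> (9,0) [heading=0, move]
RT 120: heading 0 -> 240
LT 180: heading 240 -> 60
FD 4: (9,0) -> (11,3.464) [heading=60, move]
PD: pen down
RT 180: heading 60 -> 240
PU: pen up
PD: pen down
BK 11: (11,3.464) -> (16.5,12.99) [heading=240, draw]
FD 9: (16.5,12.99) -> (12,5.196) [heading=240, draw]
RT 60: heading 240 -> 180
Final: pos=(12,5.196), heading=180, 3 segment(s) drawn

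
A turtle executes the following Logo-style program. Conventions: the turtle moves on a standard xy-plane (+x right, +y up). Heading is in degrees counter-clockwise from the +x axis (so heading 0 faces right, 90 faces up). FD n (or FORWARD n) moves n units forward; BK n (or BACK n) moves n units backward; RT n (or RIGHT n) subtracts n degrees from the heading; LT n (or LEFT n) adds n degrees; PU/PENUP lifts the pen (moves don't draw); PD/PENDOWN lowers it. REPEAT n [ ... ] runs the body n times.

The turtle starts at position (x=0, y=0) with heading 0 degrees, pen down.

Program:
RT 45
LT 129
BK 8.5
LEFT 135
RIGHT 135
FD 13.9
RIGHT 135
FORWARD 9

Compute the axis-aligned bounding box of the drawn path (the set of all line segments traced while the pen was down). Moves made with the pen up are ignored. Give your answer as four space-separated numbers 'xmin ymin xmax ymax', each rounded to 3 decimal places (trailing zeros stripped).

Executing turtle program step by step:
Start: pos=(0,0), heading=0, pen down
RT 45: heading 0 -> 315
LT 129: heading 315 -> 84
BK 8.5: (0,0) -> (-0.888,-8.453) [heading=84, draw]
LT 135: heading 84 -> 219
RT 135: heading 219 -> 84
FD 13.9: (-0.888,-8.453) -> (0.564,5.37) [heading=84, draw]
RT 135: heading 84 -> 309
FD 9: (0.564,5.37) -> (6.228,-1.624) [heading=309, draw]
Final: pos=(6.228,-1.624), heading=309, 3 segment(s) drawn

Segment endpoints: x in {-0.888, 0, 0.564, 6.228}, y in {-8.453, -1.624, 0, 5.37}
xmin=-0.888, ymin=-8.453, xmax=6.228, ymax=5.37

Answer: -0.888 -8.453 6.228 5.37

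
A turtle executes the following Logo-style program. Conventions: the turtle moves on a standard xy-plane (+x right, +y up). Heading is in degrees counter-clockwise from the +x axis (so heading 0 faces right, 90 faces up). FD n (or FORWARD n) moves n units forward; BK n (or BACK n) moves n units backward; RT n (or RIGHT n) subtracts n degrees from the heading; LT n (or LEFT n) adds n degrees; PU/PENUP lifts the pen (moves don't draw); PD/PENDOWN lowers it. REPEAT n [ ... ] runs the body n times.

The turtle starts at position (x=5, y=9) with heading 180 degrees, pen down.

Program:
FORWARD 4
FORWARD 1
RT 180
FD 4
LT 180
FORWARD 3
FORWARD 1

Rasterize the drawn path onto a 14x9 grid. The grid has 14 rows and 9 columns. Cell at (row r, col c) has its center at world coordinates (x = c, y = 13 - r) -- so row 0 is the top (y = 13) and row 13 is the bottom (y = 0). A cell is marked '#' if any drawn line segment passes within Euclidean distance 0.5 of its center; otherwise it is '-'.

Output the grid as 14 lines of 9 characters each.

Answer: ---------
---------
---------
---------
######---
---------
---------
---------
---------
---------
---------
---------
---------
---------

Derivation:
Segment 0: (5,9) -> (1,9)
Segment 1: (1,9) -> (0,9)
Segment 2: (0,9) -> (4,9)
Segment 3: (4,9) -> (1,9)
Segment 4: (1,9) -> (0,9)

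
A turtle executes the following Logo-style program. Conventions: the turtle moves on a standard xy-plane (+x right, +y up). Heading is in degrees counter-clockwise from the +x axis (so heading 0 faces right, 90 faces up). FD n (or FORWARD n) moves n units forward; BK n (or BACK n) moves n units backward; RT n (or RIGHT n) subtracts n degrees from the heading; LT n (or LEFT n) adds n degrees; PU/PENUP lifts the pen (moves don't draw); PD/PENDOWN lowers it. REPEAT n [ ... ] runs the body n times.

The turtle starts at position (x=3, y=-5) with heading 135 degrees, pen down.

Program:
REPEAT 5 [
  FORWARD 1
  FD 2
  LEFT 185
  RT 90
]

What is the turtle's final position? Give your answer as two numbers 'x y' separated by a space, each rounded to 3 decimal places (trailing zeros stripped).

Answer: 0.189 -3.032

Derivation:
Executing turtle program step by step:
Start: pos=(3,-5), heading=135, pen down
REPEAT 5 [
  -- iteration 1/5 --
  FD 1: (3,-5) -> (2.293,-4.293) [heading=135, draw]
  FD 2: (2.293,-4.293) -> (0.879,-2.879) [heading=135, draw]
  LT 185: heading 135 -> 320
  RT 90: heading 320 -> 230
  -- iteration 2/5 --
  FD 1: (0.879,-2.879) -> (0.236,-3.645) [heading=230, draw]
  FD 2: (0.236,-3.645) -> (-1.05,-5.177) [heading=230, draw]
  LT 185: heading 230 -> 55
  RT 90: heading 55 -> 325
  -- iteration 3/5 --
  FD 1: (-1.05,-5.177) -> (-0.231,-5.75) [heading=325, draw]
  FD 2: (-0.231,-5.75) -> (1.408,-6.898) [heading=325, draw]
  LT 185: heading 325 -> 150
  RT 90: heading 150 -> 60
  -- iteration 4/5 --
  FD 1: (1.408,-6.898) -> (1.908,-6.032) [heading=60, draw]
  FD 2: (1.908,-6.032) -> (2.908,-4.299) [heading=60, draw]
  LT 185: heading 60 -> 245
  RT 90: heading 245 -> 155
  -- iteration 5/5 --
  FD 1: (2.908,-4.299) -> (2.001,-3.877) [heading=155, draw]
  FD 2: (2.001,-3.877) -> (0.189,-3.032) [heading=155, draw]
  LT 185: heading 155 -> 340
  RT 90: heading 340 -> 250
]
Final: pos=(0.189,-3.032), heading=250, 10 segment(s) drawn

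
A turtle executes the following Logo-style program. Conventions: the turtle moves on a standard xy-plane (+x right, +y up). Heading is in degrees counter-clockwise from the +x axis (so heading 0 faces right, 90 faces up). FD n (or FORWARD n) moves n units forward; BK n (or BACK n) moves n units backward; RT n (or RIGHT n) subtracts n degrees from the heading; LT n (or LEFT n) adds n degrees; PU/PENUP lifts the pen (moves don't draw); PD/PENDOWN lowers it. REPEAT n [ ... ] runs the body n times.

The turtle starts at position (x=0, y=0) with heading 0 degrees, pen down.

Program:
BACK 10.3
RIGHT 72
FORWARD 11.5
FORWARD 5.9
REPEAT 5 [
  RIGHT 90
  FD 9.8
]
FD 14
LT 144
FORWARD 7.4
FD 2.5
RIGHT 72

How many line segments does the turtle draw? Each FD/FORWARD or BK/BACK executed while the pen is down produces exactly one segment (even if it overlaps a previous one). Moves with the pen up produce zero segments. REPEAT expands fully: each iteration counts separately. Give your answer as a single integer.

Executing turtle program step by step:
Start: pos=(0,0), heading=0, pen down
BK 10.3: (0,0) -> (-10.3,0) [heading=0, draw]
RT 72: heading 0 -> 288
FD 11.5: (-10.3,0) -> (-6.746,-10.937) [heading=288, draw]
FD 5.9: (-6.746,-10.937) -> (-4.923,-16.548) [heading=288, draw]
REPEAT 5 [
  -- iteration 1/5 --
  RT 90: heading 288 -> 198
  FD 9.8: (-4.923,-16.548) -> (-14.243,-19.577) [heading=198, draw]
  -- iteration 2/5 --
  RT 90: heading 198 -> 108
  FD 9.8: (-14.243,-19.577) -> (-17.272,-10.256) [heading=108, draw]
  -- iteration 3/5 --
  RT 90: heading 108 -> 18
  FD 9.8: (-17.272,-10.256) -> (-7.951,-7.228) [heading=18, draw]
  -- iteration 4/5 --
  RT 90: heading 18 -> 288
  FD 9.8: (-7.951,-7.228) -> (-4.923,-16.548) [heading=288, draw]
  -- iteration 5/5 --
  RT 90: heading 288 -> 198
  FD 9.8: (-4.923,-16.548) -> (-14.243,-19.577) [heading=198, draw]
]
FD 14: (-14.243,-19.577) -> (-27.558,-23.903) [heading=198, draw]
LT 144: heading 198 -> 342
FD 7.4: (-27.558,-23.903) -> (-20.52,-26.19) [heading=342, draw]
FD 2.5: (-20.52,-26.19) -> (-18.143,-26.962) [heading=342, draw]
RT 72: heading 342 -> 270
Final: pos=(-18.143,-26.962), heading=270, 11 segment(s) drawn
Segments drawn: 11

Answer: 11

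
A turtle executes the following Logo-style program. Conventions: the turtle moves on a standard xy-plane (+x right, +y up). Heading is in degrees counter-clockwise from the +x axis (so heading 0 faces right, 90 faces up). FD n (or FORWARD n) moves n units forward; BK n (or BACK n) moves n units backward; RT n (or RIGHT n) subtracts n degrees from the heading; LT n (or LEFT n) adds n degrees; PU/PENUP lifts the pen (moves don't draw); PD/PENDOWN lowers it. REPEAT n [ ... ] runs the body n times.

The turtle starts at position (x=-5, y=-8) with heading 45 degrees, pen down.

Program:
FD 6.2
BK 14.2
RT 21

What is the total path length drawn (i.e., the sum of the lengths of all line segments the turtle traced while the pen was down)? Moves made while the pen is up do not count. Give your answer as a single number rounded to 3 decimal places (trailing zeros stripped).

Answer: 20.4

Derivation:
Executing turtle program step by step:
Start: pos=(-5,-8), heading=45, pen down
FD 6.2: (-5,-8) -> (-0.616,-3.616) [heading=45, draw]
BK 14.2: (-0.616,-3.616) -> (-10.657,-13.657) [heading=45, draw]
RT 21: heading 45 -> 24
Final: pos=(-10.657,-13.657), heading=24, 2 segment(s) drawn

Segment lengths:
  seg 1: (-5,-8) -> (-0.616,-3.616), length = 6.2
  seg 2: (-0.616,-3.616) -> (-10.657,-13.657), length = 14.2
Total = 20.4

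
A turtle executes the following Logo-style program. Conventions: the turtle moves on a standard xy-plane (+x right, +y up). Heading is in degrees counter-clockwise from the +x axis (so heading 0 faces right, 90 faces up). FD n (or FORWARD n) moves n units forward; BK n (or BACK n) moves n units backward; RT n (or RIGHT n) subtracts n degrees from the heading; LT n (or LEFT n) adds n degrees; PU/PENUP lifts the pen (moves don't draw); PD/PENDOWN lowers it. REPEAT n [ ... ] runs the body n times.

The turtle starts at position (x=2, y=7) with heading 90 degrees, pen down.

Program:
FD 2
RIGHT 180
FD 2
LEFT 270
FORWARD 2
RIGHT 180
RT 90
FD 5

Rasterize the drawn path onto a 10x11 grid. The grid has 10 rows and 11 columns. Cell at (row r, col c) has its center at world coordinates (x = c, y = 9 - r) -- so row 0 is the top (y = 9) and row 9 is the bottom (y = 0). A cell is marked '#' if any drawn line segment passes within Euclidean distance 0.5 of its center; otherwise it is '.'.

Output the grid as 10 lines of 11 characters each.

Segment 0: (2,7) -> (2,9)
Segment 1: (2,9) -> (2,7)
Segment 2: (2,7) -> (0,7)
Segment 3: (0,7) -> (0,2)

Answer: ..#........
..#........
###........
#..........
#..........
#..........
#..........
#..........
...........
...........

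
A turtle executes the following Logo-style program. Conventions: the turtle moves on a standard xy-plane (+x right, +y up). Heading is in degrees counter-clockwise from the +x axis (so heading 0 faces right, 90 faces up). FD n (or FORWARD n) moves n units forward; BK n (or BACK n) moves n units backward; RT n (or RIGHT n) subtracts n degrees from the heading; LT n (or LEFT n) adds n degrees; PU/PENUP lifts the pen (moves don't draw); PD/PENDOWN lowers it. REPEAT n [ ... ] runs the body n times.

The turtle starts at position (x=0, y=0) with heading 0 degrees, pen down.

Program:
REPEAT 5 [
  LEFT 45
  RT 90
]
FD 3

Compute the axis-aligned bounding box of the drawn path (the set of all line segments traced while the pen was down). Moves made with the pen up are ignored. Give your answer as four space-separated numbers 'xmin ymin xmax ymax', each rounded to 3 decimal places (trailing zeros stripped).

Answer: -2.121 0 0 2.121

Derivation:
Executing turtle program step by step:
Start: pos=(0,0), heading=0, pen down
REPEAT 5 [
  -- iteration 1/5 --
  LT 45: heading 0 -> 45
  RT 90: heading 45 -> 315
  -- iteration 2/5 --
  LT 45: heading 315 -> 0
  RT 90: heading 0 -> 270
  -- iteration 3/5 --
  LT 45: heading 270 -> 315
  RT 90: heading 315 -> 225
  -- iteration 4/5 --
  LT 45: heading 225 -> 270
  RT 90: heading 270 -> 180
  -- iteration 5/5 --
  LT 45: heading 180 -> 225
  RT 90: heading 225 -> 135
]
FD 3: (0,0) -> (-2.121,2.121) [heading=135, draw]
Final: pos=(-2.121,2.121), heading=135, 1 segment(s) drawn

Segment endpoints: x in {-2.121, 0}, y in {0, 2.121}
xmin=-2.121, ymin=0, xmax=0, ymax=2.121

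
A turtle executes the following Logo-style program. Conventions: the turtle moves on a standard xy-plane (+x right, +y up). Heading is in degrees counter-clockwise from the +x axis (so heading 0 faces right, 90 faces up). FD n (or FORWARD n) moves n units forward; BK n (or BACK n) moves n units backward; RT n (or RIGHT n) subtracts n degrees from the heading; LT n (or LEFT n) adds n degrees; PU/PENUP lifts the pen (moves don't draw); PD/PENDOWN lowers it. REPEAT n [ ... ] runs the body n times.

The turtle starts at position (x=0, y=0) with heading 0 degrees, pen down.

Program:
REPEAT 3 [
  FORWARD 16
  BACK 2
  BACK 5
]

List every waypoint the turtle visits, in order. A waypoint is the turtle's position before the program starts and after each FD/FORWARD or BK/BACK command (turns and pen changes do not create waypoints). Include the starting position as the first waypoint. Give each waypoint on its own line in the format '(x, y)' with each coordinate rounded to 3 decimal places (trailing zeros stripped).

Answer: (0, 0)
(16, 0)
(14, 0)
(9, 0)
(25, 0)
(23, 0)
(18, 0)
(34, 0)
(32, 0)
(27, 0)

Derivation:
Executing turtle program step by step:
Start: pos=(0,0), heading=0, pen down
REPEAT 3 [
  -- iteration 1/3 --
  FD 16: (0,0) -> (16,0) [heading=0, draw]
  BK 2: (16,0) -> (14,0) [heading=0, draw]
  BK 5: (14,0) -> (9,0) [heading=0, draw]
  -- iteration 2/3 --
  FD 16: (9,0) -> (25,0) [heading=0, draw]
  BK 2: (25,0) -> (23,0) [heading=0, draw]
  BK 5: (23,0) -> (18,0) [heading=0, draw]
  -- iteration 3/3 --
  FD 16: (18,0) -> (34,0) [heading=0, draw]
  BK 2: (34,0) -> (32,0) [heading=0, draw]
  BK 5: (32,0) -> (27,0) [heading=0, draw]
]
Final: pos=(27,0), heading=0, 9 segment(s) drawn
Waypoints (10 total):
(0, 0)
(16, 0)
(14, 0)
(9, 0)
(25, 0)
(23, 0)
(18, 0)
(34, 0)
(32, 0)
(27, 0)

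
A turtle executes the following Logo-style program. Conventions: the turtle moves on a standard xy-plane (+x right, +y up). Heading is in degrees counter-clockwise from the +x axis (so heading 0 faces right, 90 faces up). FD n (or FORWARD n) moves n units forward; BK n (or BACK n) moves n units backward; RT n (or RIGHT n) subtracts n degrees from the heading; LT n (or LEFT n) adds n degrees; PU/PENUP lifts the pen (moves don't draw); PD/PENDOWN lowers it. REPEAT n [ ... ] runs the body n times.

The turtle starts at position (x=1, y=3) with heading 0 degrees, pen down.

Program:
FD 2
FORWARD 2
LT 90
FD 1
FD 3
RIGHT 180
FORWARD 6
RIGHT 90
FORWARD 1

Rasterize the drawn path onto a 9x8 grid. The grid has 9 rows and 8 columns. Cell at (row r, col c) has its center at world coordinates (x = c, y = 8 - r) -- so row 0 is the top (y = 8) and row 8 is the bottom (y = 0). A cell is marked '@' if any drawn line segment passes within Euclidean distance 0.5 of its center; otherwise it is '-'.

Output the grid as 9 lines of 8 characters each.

Segment 0: (1,3) -> (3,3)
Segment 1: (3,3) -> (5,3)
Segment 2: (5,3) -> (5,4)
Segment 3: (5,4) -> (5,7)
Segment 4: (5,7) -> (5,1)
Segment 5: (5,1) -> (4,1)

Answer: --------
-----@--
-----@--
-----@--
-----@--
-@@@@@--
-----@--
----@@--
--------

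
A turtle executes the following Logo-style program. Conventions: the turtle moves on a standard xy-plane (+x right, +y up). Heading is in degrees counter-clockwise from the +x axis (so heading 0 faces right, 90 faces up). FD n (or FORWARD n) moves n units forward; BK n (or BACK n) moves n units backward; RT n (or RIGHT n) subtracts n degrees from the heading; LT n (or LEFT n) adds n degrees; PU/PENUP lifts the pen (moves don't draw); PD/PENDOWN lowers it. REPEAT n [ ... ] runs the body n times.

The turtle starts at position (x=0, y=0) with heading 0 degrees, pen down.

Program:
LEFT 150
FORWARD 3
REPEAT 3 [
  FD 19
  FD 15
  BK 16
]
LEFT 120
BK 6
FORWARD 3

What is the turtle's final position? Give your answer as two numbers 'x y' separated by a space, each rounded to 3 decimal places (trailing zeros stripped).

Answer: -49.363 31.5

Derivation:
Executing turtle program step by step:
Start: pos=(0,0), heading=0, pen down
LT 150: heading 0 -> 150
FD 3: (0,0) -> (-2.598,1.5) [heading=150, draw]
REPEAT 3 [
  -- iteration 1/3 --
  FD 19: (-2.598,1.5) -> (-19.053,11) [heading=150, draw]
  FD 15: (-19.053,11) -> (-32.043,18.5) [heading=150, draw]
  BK 16: (-32.043,18.5) -> (-18.187,10.5) [heading=150, draw]
  -- iteration 2/3 --
  FD 19: (-18.187,10.5) -> (-34.641,20) [heading=150, draw]
  FD 15: (-34.641,20) -> (-47.631,27.5) [heading=150, draw]
  BK 16: (-47.631,27.5) -> (-33.775,19.5) [heading=150, draw]
  -- iteration 3/3 --
  FD 19: (-33.775,19.5) -> (-50.229,29) [heading=150, draw]
  FD 15: (-50.229,29) -> (-63.22,36.5) [heading=150, draw]
  BK 16: (-63.22,36.5) -> (-49.363,28.5) [heading=150, draw]
]
LT 120: heading 150 -> 270
BK 6: (-49.363,28.5) -> (-49.363,34.5) [heading=270, draw]
FD 3: (-49.363,34.5) -> (-49.363,31.5) [heading=270, draw]
Final: pos=(-49.363,31.5), heading=270, 12 segment(s) drawn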